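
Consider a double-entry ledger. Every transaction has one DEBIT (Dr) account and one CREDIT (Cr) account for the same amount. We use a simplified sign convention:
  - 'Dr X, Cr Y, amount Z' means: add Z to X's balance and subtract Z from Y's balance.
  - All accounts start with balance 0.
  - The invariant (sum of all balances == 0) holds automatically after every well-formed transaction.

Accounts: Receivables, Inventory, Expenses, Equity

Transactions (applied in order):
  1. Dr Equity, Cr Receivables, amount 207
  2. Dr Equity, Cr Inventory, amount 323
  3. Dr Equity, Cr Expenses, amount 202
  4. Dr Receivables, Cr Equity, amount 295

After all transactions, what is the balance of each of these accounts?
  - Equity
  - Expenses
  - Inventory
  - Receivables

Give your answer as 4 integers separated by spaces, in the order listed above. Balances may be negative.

Answer: 437 -202 -323 88

Derivation:
After txn 1 (Dr Equity, Cr Receivables, amount 207): Equity=207 Receivables=-207
After txn 2 (Dr Equity, Cr Inventory, amount 323): Equity=530 Inventory=-323 Receivables=-207
After txn 3 (Dr Equity, Cr Expenses, amount 202): Equity=732 Expenses=-202 Inventory=-323 Receivables=-207
After txn 4 (Dr Receivables, Cr Equity, amount 295): Equity=437 Expenses=-202 Inventory=-323 Receivables=88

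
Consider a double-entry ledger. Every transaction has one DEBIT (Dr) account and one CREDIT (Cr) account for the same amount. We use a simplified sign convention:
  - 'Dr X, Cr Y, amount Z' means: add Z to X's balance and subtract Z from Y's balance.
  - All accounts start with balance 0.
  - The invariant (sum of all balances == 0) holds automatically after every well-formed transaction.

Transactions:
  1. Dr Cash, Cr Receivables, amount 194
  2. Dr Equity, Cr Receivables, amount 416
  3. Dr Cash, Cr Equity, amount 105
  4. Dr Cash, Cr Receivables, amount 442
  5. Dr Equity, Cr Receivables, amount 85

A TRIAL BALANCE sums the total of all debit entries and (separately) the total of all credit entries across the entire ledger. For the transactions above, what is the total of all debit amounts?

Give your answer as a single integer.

Txn 1: debit+=194
Txn 2: debit+=416
Txn 3: debit+=105
Txn 4: debit+=442
Txn 5: debit+=85
Total debits = 1242

Answer: 1242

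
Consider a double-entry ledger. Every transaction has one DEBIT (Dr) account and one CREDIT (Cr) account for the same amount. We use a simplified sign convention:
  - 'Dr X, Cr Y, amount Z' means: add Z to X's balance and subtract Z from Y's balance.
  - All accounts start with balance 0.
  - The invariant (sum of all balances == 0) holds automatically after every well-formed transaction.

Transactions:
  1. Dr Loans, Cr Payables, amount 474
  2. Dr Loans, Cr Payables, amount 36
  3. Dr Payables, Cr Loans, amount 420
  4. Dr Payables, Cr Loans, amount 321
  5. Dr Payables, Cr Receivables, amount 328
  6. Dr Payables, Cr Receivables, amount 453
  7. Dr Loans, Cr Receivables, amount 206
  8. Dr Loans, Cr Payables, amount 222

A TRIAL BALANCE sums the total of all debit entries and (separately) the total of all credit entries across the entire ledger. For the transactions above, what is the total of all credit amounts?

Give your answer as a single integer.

Answer: 2460

Derivation:
Txn 1: credit+=474
Txn 2: credit+=36
Txn 3: credit+=420
Txn 4: credit+=321
Txn 5: credit+=328
Txn 6: credit+=453
Txn 7: credit+=206
Txn 8: credit+=222
Total credits = 2460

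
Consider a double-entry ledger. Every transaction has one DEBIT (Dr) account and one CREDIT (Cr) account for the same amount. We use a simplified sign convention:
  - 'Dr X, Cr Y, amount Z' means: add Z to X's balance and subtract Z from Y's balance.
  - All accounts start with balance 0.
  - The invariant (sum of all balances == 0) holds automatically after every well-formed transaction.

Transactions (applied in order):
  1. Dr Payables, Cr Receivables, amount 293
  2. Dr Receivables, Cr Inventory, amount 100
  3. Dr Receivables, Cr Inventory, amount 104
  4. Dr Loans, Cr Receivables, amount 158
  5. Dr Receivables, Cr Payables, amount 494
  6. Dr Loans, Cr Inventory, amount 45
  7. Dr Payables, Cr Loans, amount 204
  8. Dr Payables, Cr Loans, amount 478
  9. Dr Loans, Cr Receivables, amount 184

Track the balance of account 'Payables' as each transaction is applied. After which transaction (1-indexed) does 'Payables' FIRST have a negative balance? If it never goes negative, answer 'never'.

After txn 1: Payables=293
After txn 2: Payables=293
After txn 3: Payables=293
After txn 4: Payables=293
After txn 5: Payables=-201

Answer: 5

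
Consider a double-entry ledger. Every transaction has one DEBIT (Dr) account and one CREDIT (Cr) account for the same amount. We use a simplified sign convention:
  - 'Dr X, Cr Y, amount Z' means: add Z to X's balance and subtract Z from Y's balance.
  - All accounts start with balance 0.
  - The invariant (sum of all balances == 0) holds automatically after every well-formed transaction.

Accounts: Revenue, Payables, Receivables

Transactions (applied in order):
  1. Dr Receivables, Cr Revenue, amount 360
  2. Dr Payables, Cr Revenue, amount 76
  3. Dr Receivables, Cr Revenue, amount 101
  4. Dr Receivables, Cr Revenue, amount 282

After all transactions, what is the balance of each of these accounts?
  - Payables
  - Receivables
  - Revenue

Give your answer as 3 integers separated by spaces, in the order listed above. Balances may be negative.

After txn 1 (Dr Receivables, Cr Revenue, amount 360): Receivables=360 Revenue=-360
After txn 2 (Dr Payables, Cr Revenue, amount 76): Payables=76 Receivables=360 Revenue=-436
After txn 3 (Dr Receivables, Cr Revenue, amount 101): Payables=76 Receivables=461 Revenue=-537
After txn 4 (Dr Receivables, Cr Revenue, amount 282): Payables=76 Receivables=743 Revenue=-819

Answer: 76 743 -819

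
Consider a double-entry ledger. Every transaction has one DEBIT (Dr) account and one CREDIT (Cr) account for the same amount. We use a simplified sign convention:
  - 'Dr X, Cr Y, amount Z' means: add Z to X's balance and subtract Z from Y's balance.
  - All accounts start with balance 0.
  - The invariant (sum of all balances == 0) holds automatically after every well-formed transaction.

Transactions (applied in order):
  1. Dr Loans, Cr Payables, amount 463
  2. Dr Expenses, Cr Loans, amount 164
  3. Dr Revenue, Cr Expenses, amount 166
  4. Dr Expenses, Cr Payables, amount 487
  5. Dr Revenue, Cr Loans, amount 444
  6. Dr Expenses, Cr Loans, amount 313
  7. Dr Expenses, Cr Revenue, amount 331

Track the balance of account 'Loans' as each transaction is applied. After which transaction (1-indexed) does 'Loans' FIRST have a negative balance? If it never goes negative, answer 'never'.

After txn 1: Loans=463
After txn 2: Loans=299
After txn 3: Loans=299
After txn 4: Loans=299
After txn 5: Loans=-145

Answer: 5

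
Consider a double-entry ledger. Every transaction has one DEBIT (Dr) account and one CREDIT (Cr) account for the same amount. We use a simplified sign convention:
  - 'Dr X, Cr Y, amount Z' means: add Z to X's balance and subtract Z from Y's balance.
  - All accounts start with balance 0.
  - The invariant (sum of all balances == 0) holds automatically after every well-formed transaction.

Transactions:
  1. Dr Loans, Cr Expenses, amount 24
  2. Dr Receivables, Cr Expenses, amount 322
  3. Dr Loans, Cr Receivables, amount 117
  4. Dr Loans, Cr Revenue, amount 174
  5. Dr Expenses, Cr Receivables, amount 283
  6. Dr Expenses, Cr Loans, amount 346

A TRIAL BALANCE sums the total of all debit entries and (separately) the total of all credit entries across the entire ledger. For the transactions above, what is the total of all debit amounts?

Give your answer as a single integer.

Txn 1: debit+=24
Txn 2: debit+=322
Txn 3: debit+=117
Txn 4: debit+=174
Txn 5: debit+=283
Txn 6: debit+=346
Total debits = 1266

Answer: 1266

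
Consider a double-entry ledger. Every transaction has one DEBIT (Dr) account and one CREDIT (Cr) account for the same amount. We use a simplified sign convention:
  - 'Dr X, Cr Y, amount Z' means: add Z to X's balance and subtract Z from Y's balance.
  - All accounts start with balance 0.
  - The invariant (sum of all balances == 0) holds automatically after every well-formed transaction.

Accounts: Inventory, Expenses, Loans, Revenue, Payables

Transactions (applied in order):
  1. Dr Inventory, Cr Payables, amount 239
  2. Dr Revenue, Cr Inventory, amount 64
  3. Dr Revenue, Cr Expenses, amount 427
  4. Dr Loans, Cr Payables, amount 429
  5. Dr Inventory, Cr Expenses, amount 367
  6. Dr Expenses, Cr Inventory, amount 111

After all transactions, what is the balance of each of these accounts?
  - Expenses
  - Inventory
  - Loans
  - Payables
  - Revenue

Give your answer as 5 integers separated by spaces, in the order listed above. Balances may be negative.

After txn 1 (Dr Inventory, Cr Payables, amount 239): Inventory=239 Payables=-239
After txn 2 (Dr Revenue, Cr Inventory, amount 64): Inventory=175 Payables=-239 Revenue=64
After txn 3 (Dr Revenue, Cr Expenses, amount 427): Expenses=-427 Inventory=175 Payables=-239 Revenue=491
After txn 4 (Dr Loans, Cr Payables, amount 429): Expenses=-427 Inventory=175 Loans=429 Payables=-668 Revenue=491
After txn 5 (Dr Inventory, Cr Expenses, amount 367): Expenses=-794 Inventory=542 Loans=429 Payables=-668 Revenue=491
After txn 6 (Dr Expenses, Cr Inventory, amount 111): Expenses=-683 Inventory=431 Loans=429 Payables=-668 Revenue=491

Answer: -683 431 429 -668 491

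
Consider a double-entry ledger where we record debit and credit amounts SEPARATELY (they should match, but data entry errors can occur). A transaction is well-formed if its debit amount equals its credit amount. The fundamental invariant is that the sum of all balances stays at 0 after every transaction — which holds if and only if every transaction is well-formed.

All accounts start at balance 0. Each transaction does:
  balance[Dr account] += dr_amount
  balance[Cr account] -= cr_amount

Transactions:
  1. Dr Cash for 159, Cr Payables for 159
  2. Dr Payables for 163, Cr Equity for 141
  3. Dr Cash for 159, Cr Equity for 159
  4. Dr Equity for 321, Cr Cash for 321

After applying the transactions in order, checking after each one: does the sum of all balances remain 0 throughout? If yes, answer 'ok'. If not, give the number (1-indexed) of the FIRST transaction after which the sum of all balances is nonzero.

Answer: 2

Derivation:
After txn 1: dr=159 cr=159 sum_balances=0
After txn 2: dr=163 cr=141 sum_balances=22
After txn 3: dr=159 cr=159 sum_balances=22
After txn 4: dr=321 cr=321 sum_balances=22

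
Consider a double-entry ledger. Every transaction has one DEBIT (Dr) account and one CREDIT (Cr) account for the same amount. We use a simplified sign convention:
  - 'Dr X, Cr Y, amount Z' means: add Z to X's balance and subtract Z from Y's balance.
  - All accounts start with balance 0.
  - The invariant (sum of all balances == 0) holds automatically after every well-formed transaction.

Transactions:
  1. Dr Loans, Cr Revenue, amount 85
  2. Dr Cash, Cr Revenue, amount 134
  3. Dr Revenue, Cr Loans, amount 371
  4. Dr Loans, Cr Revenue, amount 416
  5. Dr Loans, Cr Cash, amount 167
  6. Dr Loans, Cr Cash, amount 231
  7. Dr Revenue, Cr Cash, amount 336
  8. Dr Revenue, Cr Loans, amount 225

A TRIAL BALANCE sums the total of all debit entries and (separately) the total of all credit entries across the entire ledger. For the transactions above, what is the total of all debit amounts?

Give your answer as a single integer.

Txn 1: debit+=85
Txn 2: debit+=134
Txn 3: debit+=371
Txn 4: debit+=416
Txn 5: debit+=167
Txn 6: debit+=231
Txn 7: debit+=336
Txn 8: debit+=225
Total debits = 1965

Answer: 1965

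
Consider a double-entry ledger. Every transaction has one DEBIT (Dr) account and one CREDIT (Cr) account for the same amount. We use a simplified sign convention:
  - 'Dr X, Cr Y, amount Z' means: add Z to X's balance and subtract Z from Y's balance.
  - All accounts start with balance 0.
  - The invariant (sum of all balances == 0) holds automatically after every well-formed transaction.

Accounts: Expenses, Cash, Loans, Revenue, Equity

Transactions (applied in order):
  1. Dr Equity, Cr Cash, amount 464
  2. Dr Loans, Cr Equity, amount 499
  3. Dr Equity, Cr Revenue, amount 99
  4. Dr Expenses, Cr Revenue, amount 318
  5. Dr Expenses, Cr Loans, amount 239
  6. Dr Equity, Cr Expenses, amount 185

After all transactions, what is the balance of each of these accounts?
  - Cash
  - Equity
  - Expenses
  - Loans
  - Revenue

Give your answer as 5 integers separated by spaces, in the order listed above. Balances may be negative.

After txn 1 (Dr Equity, Cr Cash, amount 464): Cash=-464 Equity=464
After txn 2 (Dr Loans, Cr Equity, amount 499): Cash=-464 Equity=-35 Loans=499
After txn 3 (Dr Equity, Cr Revenue, amount 99): Cash=-464 Equity=64 Loans=499 Revenue=-99
After txn 4 (Dr Expenses, Cr Revenue, amount 318): Cash=-464 Equity=64 Expenses=318 Loans=499 Revenue=-417
After txn 5 (Dr Expenses, Cr Loans, amount 239): Cash=-464 Equity=64 Expenses=557 Loans=260 Revenue=-417
After txn 6 (Dr Equity, Cr Expenses, amount 185): Cash=-464 Equity=249 Expenses=372 Loans=260 Revenue=-417

Answer: -464 249 372 260 -417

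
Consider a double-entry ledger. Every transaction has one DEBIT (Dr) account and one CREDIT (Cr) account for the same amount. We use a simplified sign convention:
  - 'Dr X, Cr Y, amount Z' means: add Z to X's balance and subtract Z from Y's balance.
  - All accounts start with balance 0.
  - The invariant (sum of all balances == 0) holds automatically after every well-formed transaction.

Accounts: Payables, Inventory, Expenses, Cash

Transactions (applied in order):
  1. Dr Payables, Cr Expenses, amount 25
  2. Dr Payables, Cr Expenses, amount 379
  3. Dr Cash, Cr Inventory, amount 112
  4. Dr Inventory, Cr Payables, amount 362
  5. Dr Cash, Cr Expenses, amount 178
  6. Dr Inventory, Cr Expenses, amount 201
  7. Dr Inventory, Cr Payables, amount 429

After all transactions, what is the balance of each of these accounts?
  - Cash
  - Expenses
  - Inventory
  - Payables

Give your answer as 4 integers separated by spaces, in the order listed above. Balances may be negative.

Answer: 290 -783 880 -387

Derivation:
After txn 1 (Dr Payables, Cr Expenses, amount 25): Expenses=-25 Payables=25
After txn 2 (Dr Payables, Cr Expenses, amount 379): Expenses=-404 Payables=404
After txn 3 (Dr Cash, Cr Inventory, amount 112): Cash=112 Expenses=-404 Inventory=-112 Payables=404
After txn 4 (Dr Inventory, Cr Payables, amount 362): Cash=112 Expenses=-404 Inventory=250 Payables=42
After txn 5 (Dr Cash, Cr Expenses, amount 178): Cash=290 Expenses=-582 Inventory=250 Payables=42
After txn 6 (Dr Inventory, Cr Expenses, amount 201): Cash=290 Expenses=-783 Inventory=451 Payables=42
After txn 7 (Dr Inventory, Cr Payables, amount 429): Cash=290 Expenses=-783 Inventory=880 Payables=-387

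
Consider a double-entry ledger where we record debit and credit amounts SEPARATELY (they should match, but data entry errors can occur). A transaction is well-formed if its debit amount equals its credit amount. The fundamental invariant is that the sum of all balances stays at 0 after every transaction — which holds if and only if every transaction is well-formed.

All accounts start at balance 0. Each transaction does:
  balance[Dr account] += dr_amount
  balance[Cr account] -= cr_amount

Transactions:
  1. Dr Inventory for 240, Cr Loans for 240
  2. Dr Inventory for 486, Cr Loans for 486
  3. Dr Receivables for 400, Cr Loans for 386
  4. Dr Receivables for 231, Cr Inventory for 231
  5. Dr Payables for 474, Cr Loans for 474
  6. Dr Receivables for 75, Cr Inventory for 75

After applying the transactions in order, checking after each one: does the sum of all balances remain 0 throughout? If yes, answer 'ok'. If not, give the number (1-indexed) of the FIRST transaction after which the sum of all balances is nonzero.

After txn 1: dr=240 cr=240 sum_balances=0
After txn 2: dr=486 cr=486 sum_balances=0
After txn 3: dr=400 cr=386 sum_balances=14
After txn 4: dr=231 cr=231 sum_balances=14
After txn 5: dr=474 cr=474 sum_balances=14
After txn 6: dr=75 cr=75 sum_balances=14

Answer: 3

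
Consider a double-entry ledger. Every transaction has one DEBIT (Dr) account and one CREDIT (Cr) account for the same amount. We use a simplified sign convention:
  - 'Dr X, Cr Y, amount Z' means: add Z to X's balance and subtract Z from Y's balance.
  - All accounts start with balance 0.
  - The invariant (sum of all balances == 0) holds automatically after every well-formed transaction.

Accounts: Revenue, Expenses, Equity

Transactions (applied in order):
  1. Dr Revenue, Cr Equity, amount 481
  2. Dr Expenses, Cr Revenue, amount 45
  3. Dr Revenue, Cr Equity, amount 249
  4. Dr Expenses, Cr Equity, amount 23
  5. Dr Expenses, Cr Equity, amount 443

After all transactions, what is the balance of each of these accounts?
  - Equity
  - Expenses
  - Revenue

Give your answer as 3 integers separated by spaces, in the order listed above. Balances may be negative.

Answer: -1196 511 685

Derivation:
After txn 1 (Dr Revenue, Cr Equity, amount 481): Equity=-481 Revenue=481
After txn 2 (Dr Expenses, Cr Revenue, amount 45): Equity=-481 Expenses=45 Revenue=436
After txn 3 (Dr Revenue, Cr Equity, amount 249): Equity=-730 Expenses=45 Revenue=685
After txn 4 (Dr Expenses, Cr Equity, amount 23): Equity=-753 Expenses=68 Revenue=685
After txn 5 (Dr Expenses, Cr Equity, amount 443): Equity=-1196 Expenses=511 Revenue=685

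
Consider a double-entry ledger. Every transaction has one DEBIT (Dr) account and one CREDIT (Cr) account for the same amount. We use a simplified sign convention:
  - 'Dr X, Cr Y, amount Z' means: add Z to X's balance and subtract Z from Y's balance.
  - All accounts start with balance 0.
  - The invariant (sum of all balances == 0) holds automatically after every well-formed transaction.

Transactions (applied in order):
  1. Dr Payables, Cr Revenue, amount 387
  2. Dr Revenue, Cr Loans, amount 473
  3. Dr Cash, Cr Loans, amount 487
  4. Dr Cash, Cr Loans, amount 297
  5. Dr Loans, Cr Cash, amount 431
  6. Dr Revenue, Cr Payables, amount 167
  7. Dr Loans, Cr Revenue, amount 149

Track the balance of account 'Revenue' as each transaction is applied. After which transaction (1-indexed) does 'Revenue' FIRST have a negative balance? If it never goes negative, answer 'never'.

After txn 1: Revenue=-387

Answer: 1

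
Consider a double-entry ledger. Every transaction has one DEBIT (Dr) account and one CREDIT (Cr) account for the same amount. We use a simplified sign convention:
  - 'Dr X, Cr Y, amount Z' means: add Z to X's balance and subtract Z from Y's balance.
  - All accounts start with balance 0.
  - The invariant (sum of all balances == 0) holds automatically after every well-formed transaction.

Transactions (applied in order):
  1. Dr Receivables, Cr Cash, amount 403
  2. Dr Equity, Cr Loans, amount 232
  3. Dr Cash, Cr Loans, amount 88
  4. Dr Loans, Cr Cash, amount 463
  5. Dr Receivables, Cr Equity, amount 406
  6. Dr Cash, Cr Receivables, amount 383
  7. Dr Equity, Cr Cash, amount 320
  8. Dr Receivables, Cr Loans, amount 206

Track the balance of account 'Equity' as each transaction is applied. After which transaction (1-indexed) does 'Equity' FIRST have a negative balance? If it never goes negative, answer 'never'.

Answer: 5

Derivation:
After txn 1: Equity=0
After txn 2: Equity=232
After txn 3: Equity=232
After txn 4: Equity=232
After txn 5: Equity=-174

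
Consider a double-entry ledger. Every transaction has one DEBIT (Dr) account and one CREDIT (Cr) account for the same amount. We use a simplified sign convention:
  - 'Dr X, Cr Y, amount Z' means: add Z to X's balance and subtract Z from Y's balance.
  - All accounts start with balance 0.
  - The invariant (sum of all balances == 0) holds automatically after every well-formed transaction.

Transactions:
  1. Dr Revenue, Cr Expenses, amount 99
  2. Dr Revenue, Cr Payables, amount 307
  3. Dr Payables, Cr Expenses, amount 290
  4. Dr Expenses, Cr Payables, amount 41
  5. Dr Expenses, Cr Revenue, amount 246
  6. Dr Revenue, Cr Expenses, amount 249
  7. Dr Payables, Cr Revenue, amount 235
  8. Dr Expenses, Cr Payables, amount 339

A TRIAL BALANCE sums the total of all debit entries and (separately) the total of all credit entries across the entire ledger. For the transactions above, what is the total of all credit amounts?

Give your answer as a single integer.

Answer: 1806

Derivation:
Txn 1: credit+=99
Txn 2: credit+=307
Txn 3: credit+=290
Txn 4: credit+=41
Txn 5: credit+=246
Txn 6: credit+=249
Txn 7: credit+=235
Txn 8: credit+=339
Total credits = 1806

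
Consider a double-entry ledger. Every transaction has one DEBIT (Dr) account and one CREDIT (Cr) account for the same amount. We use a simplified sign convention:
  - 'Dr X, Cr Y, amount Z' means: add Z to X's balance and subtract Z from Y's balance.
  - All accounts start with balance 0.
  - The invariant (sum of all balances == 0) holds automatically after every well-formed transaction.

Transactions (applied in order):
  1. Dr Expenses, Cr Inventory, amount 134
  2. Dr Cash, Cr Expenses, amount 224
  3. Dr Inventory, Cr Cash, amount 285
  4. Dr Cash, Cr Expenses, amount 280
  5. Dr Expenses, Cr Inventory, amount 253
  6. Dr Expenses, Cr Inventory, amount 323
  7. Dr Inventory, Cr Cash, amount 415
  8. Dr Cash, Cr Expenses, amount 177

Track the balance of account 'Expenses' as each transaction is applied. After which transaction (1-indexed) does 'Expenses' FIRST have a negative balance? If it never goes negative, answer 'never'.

After txn 1: Expenses=134
After txn 2: Expenses=-90

Answer: 2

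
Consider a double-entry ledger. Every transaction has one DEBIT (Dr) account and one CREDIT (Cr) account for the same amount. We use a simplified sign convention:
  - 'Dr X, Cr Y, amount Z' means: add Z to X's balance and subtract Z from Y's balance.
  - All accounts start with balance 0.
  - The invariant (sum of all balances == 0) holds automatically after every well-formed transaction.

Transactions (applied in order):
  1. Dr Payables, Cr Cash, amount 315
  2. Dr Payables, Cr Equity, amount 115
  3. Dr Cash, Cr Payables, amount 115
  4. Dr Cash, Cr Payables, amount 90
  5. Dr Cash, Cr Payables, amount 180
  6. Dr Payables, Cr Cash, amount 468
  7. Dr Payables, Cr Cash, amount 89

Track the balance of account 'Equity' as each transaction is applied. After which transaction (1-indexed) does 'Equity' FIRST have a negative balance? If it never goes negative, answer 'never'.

Answer: 2

Derivation:
After txn 1: Equity=0
After txn 2: Equity=-115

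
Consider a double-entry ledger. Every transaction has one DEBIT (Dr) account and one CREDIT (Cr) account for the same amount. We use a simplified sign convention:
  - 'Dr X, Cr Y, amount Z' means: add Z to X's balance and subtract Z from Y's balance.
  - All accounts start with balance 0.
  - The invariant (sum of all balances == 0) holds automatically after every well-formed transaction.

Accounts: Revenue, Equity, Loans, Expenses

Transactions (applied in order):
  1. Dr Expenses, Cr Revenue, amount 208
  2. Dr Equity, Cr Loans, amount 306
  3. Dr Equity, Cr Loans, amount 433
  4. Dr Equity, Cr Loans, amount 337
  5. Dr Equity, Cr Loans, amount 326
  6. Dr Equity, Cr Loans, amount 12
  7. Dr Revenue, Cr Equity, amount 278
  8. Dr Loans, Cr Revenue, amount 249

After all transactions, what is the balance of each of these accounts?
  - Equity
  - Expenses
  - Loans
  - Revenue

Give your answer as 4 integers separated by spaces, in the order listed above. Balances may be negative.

Answer: 1136 208 -1165 -179

Derivation:
After txn 1 (Dr Expenses, Cr Revenue, amount 208): Expenses=208 Revenue=-208
After txn 2 (Dr Equity, Cr Loans, amount 306): Equity=306 Expenses=208 Loans=-306 Revenue=-208
After txn 3 (Dr Equity, Cr Loans, amount 433): Equity=739 Expenses=208 Loans=-739 Revenue=-208
After txn 4 (Dr Equity, Cr Loans, amount 337): Equity=1076 Expenses=208 Loans=-1076 Revenue=-208
After txn 5 (Dr Equity, Cr Loans, amount 326): Equity=1402 Expenses=208 Loans=-1402 Revenue=-208
After txn 6 (Dr Equity, Cr Loans, amount 12): Equity=1414 Expenses=208 Loans=-1414 Revenue=-208
After txn 7 (Dr Revenue, Cr Equity, amount 278): Equity=1136 Expenses=208 Loans=-1414 Revenue=70
After txn 8 (Dr Loans, Cr Revenue, amount 249): Equity=1136 Expenses=208 Loans=-1165 Revenue=-179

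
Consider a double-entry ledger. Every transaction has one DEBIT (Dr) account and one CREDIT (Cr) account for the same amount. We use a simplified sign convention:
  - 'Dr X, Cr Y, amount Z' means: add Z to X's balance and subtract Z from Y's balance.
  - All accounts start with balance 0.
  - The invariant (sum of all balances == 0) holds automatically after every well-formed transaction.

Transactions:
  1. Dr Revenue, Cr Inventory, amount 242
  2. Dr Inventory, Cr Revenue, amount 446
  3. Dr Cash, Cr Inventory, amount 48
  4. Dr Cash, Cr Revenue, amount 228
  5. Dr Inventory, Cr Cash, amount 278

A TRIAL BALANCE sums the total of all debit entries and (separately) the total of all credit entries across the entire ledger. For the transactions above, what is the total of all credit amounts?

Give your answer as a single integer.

Txn 1: credit+=242
Txn 2: credit+=446
Txn 3: credit+=48
Txn 4: credit+=228
Txn 5: credit+=278
Total credits = 1242

Answer: 1242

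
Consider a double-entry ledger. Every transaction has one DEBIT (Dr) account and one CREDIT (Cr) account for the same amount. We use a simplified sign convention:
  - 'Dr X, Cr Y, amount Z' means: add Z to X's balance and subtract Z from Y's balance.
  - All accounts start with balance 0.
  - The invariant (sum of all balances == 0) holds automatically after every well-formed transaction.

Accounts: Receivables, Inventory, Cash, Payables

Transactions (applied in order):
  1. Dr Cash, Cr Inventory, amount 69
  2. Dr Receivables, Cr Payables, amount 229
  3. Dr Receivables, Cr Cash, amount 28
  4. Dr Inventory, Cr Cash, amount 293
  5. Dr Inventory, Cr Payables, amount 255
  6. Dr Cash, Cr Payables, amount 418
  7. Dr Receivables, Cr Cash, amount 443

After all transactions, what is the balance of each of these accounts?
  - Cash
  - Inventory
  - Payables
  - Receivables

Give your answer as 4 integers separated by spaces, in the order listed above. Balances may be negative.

Answer: -277 479 -902 700

Derivation:
After txn 1 (Dr Cash, Cr Inventory, amount 69): Cash=69 Inventory=-69
After txn 2 (Dr Receivables, Cr Payables, amount 229): Cash=69 Inventory=-69 Payables=-229 Receivables=229
After txn 3 (Dr Receivables, Cr Cash, amount 28): Cash=41 Inventory=-69 Payables=-229 Receivables=257
After txn 4 (Dr Inventory, Cr Cash, amount 293): Cash=-252 Inventory=224 Payables=-229 Receivables=257
After txn 5 (Dr Inventory, Cr Payables, amount 255): Cash=-252 Inventory=479 Payables=-484 Receivables=257
After txn 6 (Dr Cash, Cr Payables, amount 418): Cash=166 Inventory=479 Payables=-902 Receivables=257
After txn 7 (Dr Receivables, Cr Cash, amount 443): Cash=-277 Inventory=479 Payables=-902 Receivables=700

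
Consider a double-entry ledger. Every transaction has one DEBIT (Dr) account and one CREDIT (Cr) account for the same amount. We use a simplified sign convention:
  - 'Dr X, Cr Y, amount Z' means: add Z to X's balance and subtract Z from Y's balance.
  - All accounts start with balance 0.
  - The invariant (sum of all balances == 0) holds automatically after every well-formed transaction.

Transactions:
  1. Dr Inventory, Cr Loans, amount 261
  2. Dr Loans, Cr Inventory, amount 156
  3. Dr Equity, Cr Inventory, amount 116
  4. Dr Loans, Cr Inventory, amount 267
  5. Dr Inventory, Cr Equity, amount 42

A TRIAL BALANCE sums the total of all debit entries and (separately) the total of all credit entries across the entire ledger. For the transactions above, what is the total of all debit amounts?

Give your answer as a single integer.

Txn 1: debit+=261
Txn 2: debit+=156
Txn 3: debit+=116
Txn 4: debit+=267
Txn 5: debit+=42
Total debits = 842

Answer: 842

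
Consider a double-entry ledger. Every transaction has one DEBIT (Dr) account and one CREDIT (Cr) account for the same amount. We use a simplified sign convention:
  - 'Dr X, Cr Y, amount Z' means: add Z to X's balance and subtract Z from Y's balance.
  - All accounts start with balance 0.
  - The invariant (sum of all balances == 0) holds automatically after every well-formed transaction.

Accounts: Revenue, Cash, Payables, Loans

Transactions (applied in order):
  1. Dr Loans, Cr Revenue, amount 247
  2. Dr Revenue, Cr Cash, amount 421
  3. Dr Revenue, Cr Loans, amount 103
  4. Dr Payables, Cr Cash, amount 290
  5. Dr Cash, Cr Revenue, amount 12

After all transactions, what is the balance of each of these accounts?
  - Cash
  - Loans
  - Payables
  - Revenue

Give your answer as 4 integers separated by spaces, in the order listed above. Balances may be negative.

Answer: -699 144 290 265

Derivation:
After txn 1 (Dr Loans, Cr Revenue, amount 247): Loans=247 Revenue=-247
After txn 2 (Dr Revenue, Cr Cash, amount 421): Cash=-421 Loans=247 Revenue=174
After txn 3 (Dr Revenue, Cr Loans, amount 103): Cash=-421 Loans=144 Revenue=277
After txn 4 (Dr Payables, Cr Cash, amount 290): Cash=-711 Loans=144 Payables=290 Revenue=277
After txn 5 (Dr Cash, Cr Revenue, amount 12): Cash=-699 Loans=144 Payables=290 Revenue=265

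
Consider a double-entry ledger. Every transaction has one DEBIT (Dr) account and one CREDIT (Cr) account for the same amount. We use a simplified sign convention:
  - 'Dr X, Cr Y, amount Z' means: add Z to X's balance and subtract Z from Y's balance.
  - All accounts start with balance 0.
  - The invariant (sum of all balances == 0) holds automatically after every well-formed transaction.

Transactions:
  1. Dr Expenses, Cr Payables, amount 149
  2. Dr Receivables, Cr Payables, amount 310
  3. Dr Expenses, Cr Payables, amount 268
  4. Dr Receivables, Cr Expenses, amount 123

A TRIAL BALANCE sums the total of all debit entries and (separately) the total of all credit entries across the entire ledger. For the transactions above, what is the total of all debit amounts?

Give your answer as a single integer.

Answer: 850

Derivation:
Txn 1: debit+=149
Txn 2: debit+=310
Txn 3: debit+=268
Txn 4: debit+=123
Total debits = 850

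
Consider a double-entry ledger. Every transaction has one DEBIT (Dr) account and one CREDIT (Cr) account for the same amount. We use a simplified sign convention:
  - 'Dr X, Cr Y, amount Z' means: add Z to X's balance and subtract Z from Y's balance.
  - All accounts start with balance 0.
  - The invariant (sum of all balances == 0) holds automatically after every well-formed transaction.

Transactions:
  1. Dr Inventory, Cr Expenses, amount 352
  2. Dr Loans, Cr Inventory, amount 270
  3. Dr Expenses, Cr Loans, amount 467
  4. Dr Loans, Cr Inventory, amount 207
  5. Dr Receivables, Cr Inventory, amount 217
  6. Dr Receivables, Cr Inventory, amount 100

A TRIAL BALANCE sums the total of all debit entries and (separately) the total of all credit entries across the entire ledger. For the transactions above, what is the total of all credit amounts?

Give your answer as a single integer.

Txn 1: credit+=352
Txn 2: credit+=270
Txn 3: credit+=467
Txn 4: credit+=207
Txn 5: credit+=217
Txn 6: credit+=100
Total credits = 1613

Answer: 1613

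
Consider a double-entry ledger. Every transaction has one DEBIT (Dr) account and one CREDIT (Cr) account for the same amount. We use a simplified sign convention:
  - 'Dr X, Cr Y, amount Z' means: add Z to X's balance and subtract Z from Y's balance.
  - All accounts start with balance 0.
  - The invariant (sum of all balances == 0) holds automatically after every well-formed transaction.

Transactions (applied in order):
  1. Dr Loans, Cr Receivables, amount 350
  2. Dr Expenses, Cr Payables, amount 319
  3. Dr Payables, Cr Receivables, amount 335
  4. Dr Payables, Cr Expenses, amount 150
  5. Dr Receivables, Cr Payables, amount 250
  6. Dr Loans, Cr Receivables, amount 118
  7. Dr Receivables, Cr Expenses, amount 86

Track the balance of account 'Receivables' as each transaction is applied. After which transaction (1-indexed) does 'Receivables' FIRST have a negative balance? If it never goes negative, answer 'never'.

Answer: 1

Derivation:
After txn 1: Receivables=-350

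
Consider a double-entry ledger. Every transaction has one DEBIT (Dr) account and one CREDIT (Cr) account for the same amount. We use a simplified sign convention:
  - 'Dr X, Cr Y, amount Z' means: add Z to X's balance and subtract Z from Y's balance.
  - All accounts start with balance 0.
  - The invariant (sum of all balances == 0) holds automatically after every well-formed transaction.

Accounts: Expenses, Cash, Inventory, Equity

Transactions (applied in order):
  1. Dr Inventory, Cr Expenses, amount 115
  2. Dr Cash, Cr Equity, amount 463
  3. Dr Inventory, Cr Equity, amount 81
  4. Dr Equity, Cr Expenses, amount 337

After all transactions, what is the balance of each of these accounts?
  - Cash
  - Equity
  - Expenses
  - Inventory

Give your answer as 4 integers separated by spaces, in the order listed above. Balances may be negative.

After txn 1 (Dr Inventory, Cr Expenses, amount 115): Expenses=-115 Inventory=115
After txn 2 (Dr Cash, Cr Equity, amount 463): Cash=463 Equity=-463 Expenses=-115 Inventory=115
After txn 3 (Dr Inventory, Cr Equity, amount 81): Cash=463 Equity=-544 Expenses=-115 Inventory=196
After txn 4 (Dr Equity, Cr Expenses, amount 337): Cash=463 Equity=-207 Expenses=-452 Inventory=196

Answer: 463 -207 -452 196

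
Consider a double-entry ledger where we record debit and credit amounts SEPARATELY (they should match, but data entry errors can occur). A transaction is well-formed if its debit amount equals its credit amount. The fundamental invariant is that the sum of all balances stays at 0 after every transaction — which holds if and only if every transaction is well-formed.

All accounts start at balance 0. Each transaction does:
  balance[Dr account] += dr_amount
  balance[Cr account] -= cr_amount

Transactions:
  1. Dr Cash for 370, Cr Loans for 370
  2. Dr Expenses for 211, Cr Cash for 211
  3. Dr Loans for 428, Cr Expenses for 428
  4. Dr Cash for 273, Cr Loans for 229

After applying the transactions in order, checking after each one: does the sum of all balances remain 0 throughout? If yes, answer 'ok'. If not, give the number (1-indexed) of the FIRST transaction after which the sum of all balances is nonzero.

After txn 1: dr=370 cr=370 sum_balances=0
After txn 2: dr=211 cr=211 sum_balances=0
After txn 3: dr=428 cr=428 sum_balances=0
After txn 4: dr=273 cr=229 sum_balances=44

Answer: 4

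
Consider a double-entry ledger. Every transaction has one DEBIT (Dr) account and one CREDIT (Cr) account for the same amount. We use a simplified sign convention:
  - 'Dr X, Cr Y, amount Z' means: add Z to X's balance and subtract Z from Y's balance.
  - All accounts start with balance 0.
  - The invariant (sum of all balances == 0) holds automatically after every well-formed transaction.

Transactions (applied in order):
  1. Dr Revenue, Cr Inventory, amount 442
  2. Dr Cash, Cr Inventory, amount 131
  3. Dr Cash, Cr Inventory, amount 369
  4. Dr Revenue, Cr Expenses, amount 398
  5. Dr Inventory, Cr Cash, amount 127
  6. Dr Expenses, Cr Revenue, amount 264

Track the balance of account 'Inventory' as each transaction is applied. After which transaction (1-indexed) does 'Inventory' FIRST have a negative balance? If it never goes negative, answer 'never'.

After txn 1: Inventory=-442

Answer: 1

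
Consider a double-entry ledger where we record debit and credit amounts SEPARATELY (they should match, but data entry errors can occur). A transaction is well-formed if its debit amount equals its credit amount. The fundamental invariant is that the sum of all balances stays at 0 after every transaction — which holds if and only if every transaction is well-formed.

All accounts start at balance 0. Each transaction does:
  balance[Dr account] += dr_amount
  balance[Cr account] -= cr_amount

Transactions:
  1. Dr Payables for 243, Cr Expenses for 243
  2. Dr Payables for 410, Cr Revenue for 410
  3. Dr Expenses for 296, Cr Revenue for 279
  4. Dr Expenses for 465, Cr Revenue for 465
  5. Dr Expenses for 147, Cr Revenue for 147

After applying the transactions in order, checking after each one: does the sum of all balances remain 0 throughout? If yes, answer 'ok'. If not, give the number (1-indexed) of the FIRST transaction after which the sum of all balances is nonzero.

Answer: 3

Derivation:
After txn 1: dr=243 cr=243 sum_balances=0
After txn 2: dr=410 cr=410 sum_balances=0
After txn 3: dr=296 cr=279 sum_balances=17
After txn 4: dr=465 cr=465 sum_balances=17
After txn 5: dr=147 cr=147 sum_balances=17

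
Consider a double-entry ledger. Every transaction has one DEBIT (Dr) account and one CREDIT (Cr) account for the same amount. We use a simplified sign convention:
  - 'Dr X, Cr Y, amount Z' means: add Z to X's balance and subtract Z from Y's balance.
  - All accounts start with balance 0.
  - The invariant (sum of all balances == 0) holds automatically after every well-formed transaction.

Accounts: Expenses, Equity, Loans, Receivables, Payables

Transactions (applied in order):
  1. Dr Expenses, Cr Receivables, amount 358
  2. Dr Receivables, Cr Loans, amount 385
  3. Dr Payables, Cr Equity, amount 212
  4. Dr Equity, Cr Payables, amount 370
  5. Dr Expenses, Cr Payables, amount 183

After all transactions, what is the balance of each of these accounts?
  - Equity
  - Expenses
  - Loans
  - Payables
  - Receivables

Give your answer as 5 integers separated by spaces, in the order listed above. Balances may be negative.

After txn 1 (Dr Expenses, Cr Receivables, amount 358): Expenses=358 Receivables=-358
After txn 2 (Dr Receivables, Cr Loans, amount 385): Expenses=358 Loans=-385 Receivables=27
After txn 3 (Dr Payables, Cr Equity, amount 212): Equity=-212 Expenses=358 Loans=-385 Payables=212 Receivables=27
After txn 4 (Dr Equity, Cr Payables, amount 370): Equity=158 Expenses=358 Loans=-385 Payables=-158 Receivables=27
After txn 5 (Dr Expenses, Cr Payables, amount 183): Equity=158 Expenses=541 Loans=-385 Payables=-341 Receivables=27

Answer: 158 541 -385 -341 27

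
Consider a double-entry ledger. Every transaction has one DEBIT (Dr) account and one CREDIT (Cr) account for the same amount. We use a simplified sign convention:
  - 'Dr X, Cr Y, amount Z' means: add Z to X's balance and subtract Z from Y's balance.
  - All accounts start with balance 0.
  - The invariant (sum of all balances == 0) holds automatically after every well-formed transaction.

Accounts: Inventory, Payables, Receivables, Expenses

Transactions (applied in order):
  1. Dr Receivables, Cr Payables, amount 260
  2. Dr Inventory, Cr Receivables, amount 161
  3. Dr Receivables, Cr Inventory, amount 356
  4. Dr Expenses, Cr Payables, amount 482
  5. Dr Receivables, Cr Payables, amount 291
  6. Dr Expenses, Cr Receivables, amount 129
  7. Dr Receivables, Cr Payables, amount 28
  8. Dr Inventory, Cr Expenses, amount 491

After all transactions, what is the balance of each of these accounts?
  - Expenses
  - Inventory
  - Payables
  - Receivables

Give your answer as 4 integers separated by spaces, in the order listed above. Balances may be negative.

Answer: 120 296 -1061 645

Derivation:
After txn 1 (Dr Receivables, Cr Payables, amount 260): Payables=-260 Receivables=260
After txn 2 (Dr Inventory, Cr Receivables, amount 161): Inventory=161 Payables=-260 Receivables=99
After txn 3 (Dr Receivables, Cr Inventory, amount 356): Inventory=-195 Payables=-260 Receivables=455
After txn 4 (Dr Expenses, Cr Payables, amount 482): Expenses=482 Inventory=-195 Payables=-742 Receivables=455
After txn 5 (Dr Receivables, Cr Payables, amount 291): Expenses=482 Inventory=-195 Payables=-1033 Receivables=746
After txn 6 (Dr Expenses, Cr Receivables, amount 129): Expenses=611 Inventory=-195 Payables=-1033 Receivables=617
After txn 7 (Dr Receivables, Cr Payables, amount 28): Expenses=611 Inventory=-195 Payables=-1061 Receivables=645
After txn 8 (Dr Inventory, Cr Expenses, amount 491): Expenses=120 Inventory=296 Payables=-1061 Receivables=645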